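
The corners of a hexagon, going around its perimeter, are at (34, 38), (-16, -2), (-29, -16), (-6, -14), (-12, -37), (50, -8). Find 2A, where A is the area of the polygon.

5220

The shoelace formula gives twice the area as |[34·(-2) − (-16)·38] + [(-16)·(-16) − (-29)·(-2)] + [(-29)·(-14) − (-6)·(-16)] + [(-6)·(-37) − (-12)·(-14)] + [(-12)·(-8) − 50·(-37)] + [50·38 − 34·(-8)]| = 5220, so the area is 2610.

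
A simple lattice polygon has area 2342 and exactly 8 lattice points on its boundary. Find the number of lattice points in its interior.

From Pick's theorem, I = A − B/2 + 1 = 2342 − 8/2 + 1 = 2339.

2339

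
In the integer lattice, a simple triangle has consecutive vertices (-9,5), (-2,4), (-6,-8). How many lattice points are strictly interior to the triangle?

By the shoelace formula, twice the signed area is |((-9)·4 − (-2)·5) + ((-2)·(-8) − (-6)·4) + ((-6)·5 − (-9)·(-8))| = 88, so the area is 44.
Summing gcd(|Δx|,|Δy|) over the edges gives the boundary count: gcd(7,1) + gcd(4,12) + gcd(3,13) = 1+4+1 = 6.
Pick's theorem gives I = A − B/2 + 1 = 44 − 6/2 + 1 = 42.

42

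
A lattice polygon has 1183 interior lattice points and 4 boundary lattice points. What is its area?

1184

By Pick's theorem, A = I + B/2 − 1 = 1183 + 4/2 − 1 = 1184.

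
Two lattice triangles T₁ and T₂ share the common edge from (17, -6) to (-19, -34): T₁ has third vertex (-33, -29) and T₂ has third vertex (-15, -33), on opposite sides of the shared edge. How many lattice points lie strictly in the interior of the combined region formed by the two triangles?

323

The union is the simple quadrilateral with vertices (17, -6), (-33, -29), (-19, -34), (-15, -33) in order.
The shoelace formula gives twice the area as |(17·(-29) − (-33)·(-6)) + ((-33)·(-34) − (-19)·(-29)) + ((-19)·(-33) − (-15)·(-34)) + ((-15)·(-6) − 17·(-33))| = 648, so the area is 324.
The number of boundary lattice points is Σ gcd(|Δx|,|Δy|) = gcd(50,23) + gcd(14,5) + gcd(4,1) + gcd(32,27) = 1+1+1+1 = 4.
By Pick's theorem I = A − B/2 + 1 = 324 − 4/2 + 1 = 323.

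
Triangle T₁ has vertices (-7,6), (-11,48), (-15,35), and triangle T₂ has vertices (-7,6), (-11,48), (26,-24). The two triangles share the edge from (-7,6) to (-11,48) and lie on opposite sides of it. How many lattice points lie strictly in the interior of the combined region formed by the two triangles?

741

The union is the simple quadrilateral with vertices (-7,6), (-15,35), (-11,48), (26,-24) in order.
Using the shoelace formula, 2A = |[(-7)·35 − (-15)·6] + [(-15)·48 − (-11)·35] + [(-11)·(-24) − 26·48] + [26·6 − (-7)·(-24)]| = 1486, so the area is 743.
Summing gcd(|Δx|,|Δy|) over the edges gives the boundary count: gcd(8,29) + gcd(4,13) + gcd(37,72) + gcd(33,30) = 1+1+1+3 = 6.
By Pick's theorem I = A − B/2 + 1 = 743 − 6/2 + 1 = 741.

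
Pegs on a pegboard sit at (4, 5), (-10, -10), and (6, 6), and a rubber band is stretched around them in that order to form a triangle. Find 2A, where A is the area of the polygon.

Using the shoelace formula, 2A = |(4·(-10) − (-10)·5) + ((-10)·6 − 6·(-10)) + (6·5 − 4·6)| = 16, so the area is 8.

16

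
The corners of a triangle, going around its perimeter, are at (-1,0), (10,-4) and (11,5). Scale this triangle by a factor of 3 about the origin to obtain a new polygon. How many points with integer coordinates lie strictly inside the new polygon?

The shoelace formula gives twice the area as |[(-1)·(-4) − 10·0] + [10·5 − 11·(-4)] + [11·0 − (-1)·5]| = 103, so the area is 51.5.
The number of boundary lattice points is Σ gcd(|Δx|,|Δy|) = gcd(11,4) + gcd(1,9) + gcd(12,5) = 1+1+1 = 3.
Scaling by 3 multiplies the area by 3² = 9 (so the new area is 463.5) and multiplies the boundary lattice-point count by 3, giving 9.
By Pick's theorem, the interior count of the dilated polygon is 463.5 − 9/2 + 1 = 460.

460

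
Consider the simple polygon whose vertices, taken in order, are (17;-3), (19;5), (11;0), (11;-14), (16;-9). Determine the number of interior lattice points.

71

By the shoelace formula, twice the signed area is |[17·5 − 19·(-3)] + [19·0 − 11·5] + [11·(-14) − 11·0] + [11·(-9) − 16·(-14)] + [16·(-3) − 17·(-9)]| = 163, so the area is 163/2.
The number of boundary lattice points is Σ gcd(|Δx|,|Δy|) = gcd(2,8) + gcd(8,5) + gcd(0,14) + gcd(5,5) + gcd(1,6) = 2+1+14+5+1 = 23.
Pick's theorem gives I = A − B/2 + 1 = 163/2 − 23/2 + 1 = 71.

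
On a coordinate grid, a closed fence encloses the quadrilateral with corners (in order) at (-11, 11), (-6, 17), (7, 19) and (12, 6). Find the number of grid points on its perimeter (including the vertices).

Summing gcd(|Δx|,|Δy|) over the edges gives the boundary count: gcd(5,6) + gcd(13,2) + gcd(5,13) + gcd(23,5) = 1+1+1+1 = 4.

4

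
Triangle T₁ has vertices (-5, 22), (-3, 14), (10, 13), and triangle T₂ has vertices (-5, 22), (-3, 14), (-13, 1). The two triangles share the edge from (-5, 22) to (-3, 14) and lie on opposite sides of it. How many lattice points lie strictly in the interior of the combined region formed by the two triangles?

102

The union is the simple quadrilateral with vertices (-5, 22), (10, 13), (-3, 14), (-13, 1) in order.
By the shoelace formula, twice the signed area is |[(-5)·13 − 10·22] + [10·14 − (-3)·13] + [(-3)·1 − (-13)·14] + [(-13)·22 − (-5)·1]| = 208, so the area is 104.
Along each edge there are gcd(|Δx|,|Δy|)+1 lattice points, so counting each shared vertex once the boundary has gcd(15,9) + gcd(13,1) + gcd(10,13) + gcd(8,21) = 3+1+1+1 = 6.
By Pick's theorem I = A − B/2 + 1 = 104 − 6/2 + 1 = 102.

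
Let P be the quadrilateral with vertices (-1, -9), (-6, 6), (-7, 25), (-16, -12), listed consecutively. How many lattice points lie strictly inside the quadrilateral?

By the shoelace formula, twice the signed area is |((-1)·6 − (-6)·(-9)) + ((-6)·25 − (-7)·6) + ((-7)·(-12) − (-16)·25) + ((-16)·(-9) − (-1)·(-12))| = 448, so the area is 224.
Along each edge there are gcd(|Δx|,|Δy|)+1 lattice points, so counting each shared vertex once the boundary has gcd(5,15) + gcd(1,19) + gcd(9,37) + gcd(15,3) = 5+1+1+3 = 10.
By Pick's theorem A = I + B/2 − 1, so I = 224 − 10/2 + 1 = 220.

220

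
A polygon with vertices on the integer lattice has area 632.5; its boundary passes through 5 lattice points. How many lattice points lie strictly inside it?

Pick's theorem A = I + B/2 − 1 rearranges to I = A − B/2 + 1 = 632.5 − 5/2 + 1 = 631.

631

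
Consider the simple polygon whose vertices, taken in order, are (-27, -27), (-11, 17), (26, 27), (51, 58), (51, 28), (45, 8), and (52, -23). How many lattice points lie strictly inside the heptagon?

3592

The shoelace formula gives twice the area as |[(-27)·17 − (-11)·(-27)] + [(-11)·27 − 26·17] + [26·58 − 51·27] + [51·28 − 51·58] + [51·8 − 45·28] + [45·(-23) − 52·8] + [52·(-27) − (-27)·(-23)]| = 7222, so the area is 3611.
Summing gcd(|Δx|,|Δy|) over the edges gives the boundary count: gcd(16,44) + gcd(37,10) + gcd(25,31) + gcd(0,30) + gcd(6,20) + gcd(7,31) + gcd(79,4) = 4+1+1+30+2+1+1 = 40.
By Pick's theorem A = I + B/2 − 1, so I = 3611 − 40/2 + 1 = 3592.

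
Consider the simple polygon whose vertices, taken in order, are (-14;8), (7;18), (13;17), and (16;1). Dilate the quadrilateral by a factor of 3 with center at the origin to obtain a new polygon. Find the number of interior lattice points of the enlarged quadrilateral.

Using the shoelace formula, 2A = |[(-14)·18 − 7·8] + [7·17 − 13·18] + [13·1 − 16·17] + [16·8 − (-14)·1]| = 540, so the area is 270.
Summing gcd(|Δx|,|Δy|) over the edges gives the boundary count: gcd(21,10) + gcd(6,1) + gcd(3,16) + gcd(30,7) = 1+1+1+1 = 4.
Scaling by 3 multiplies the area by 3² = 9 (so the new area is 2430) and multiplies the boundary lattice-point count by 3, giving 12.
By Pick's theorem, the interior count of the dilated polygon is 2430 − 12/2 + 1 = 2425.

2425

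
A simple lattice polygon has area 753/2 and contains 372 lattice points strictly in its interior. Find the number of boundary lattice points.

11

Pick's theorem gives A = I + B/2 − 1, so B = 2(A − I + 1) = 2(753/2 − 372 + 1) = 11.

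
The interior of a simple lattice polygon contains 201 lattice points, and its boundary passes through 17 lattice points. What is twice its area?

Pick's theorem states A = I + B/2 − 1, so A = 201 + 17/2 − 1 = 417/2.
Hence 2A = 417.

417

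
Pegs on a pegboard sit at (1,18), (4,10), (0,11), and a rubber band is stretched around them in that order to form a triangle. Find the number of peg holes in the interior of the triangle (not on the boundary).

14

Using the shoelace formula, 2A = |[1·10 − 4·18] + [4·11 − 0·10] + [0·18 − 1·11]| = 29, so the area is 29/2.
The number of boundary lattice points is Σ gcd(|Δx|,|Δy|) = gcd(3,8) + gcd(4,1) + gcd(1,7) = 1+1+1 = 3.
By Pick's theorem A = I + B/2 − 1, so I = 29/2 − 3/2 + 1 = 14.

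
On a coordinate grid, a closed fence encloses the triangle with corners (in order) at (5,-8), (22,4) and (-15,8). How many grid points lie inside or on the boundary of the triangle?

By the shoelace formula, twice the signed area is |(5·4 − 22·(-8)) + (22·8 − (-15)·4) + ((-15)·(-8) − 5·8)| = 512, so the area is 256.
The number of boundary lattice points is Σ gcd(|Δx|,|Δy|) = gcd(17,12) + gcd(37,4) + gcd(20,16) = 1+1+4 = 6.
Pick's theorem gives I = A − B/2 + 1 = 256 − 6/2 + 1 = 254, so the closed region contains I + B = 254 + 6 = 260 lattice points.

260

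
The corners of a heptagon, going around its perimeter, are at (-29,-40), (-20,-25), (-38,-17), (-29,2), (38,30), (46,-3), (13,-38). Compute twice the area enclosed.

7025

Using the shoelace formula, 2A = |((-29)·(-25) − (-20)·(-40)) + ((-20)·(-17) − (-38)·(-25)) + ((-38)·2 − (-29)·(-17)) + ((-29)·30 − 38·2) + (38·(-3) − 46·30) + (46·(-38) − 13·(-3)) + (13·(-40) − (-29)·(-38))| = 7025, so the area is 7025/2.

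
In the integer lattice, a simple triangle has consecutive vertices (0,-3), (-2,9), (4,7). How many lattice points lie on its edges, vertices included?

The number of boundary lattice points is Σ gcd(|Δx|,|Δy|) = gcd(2,12) + gcd(6,2) + gcd(4,10) = 2+2+2 = 6.

6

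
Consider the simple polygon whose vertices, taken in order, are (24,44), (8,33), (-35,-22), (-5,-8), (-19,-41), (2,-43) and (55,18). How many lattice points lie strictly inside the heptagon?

By the shoelace formula, twice the signed area is |[24·33 − 8·44] + [8·(-22) − (-35)·33] + [(-35)·(-8) − (-5)·(-22)] + [(-5)·(-41) − (-19)·(-8)] + [(-19)·(-43) − 2·(-41)] + [2·18 − 55·(-43)] + [55·44 − 24·18]| = 6930, so the area is 3465.
Along each edge there are gcd(|Δx|,|Δy|)+1 lattice points, so counting each shared vertex once the boundary has gcd(16,11) + gcd(43,55) + gcd(30,14) + gcd(14,33) + gcd(21,2) + gcd(53,61) + gcd(31,26) = 1+1+2+1+1+1+1 = 8.
Pick's theorem gives I = A − B/2 + 1 = 3465 − 8/2 + 1 = 3462.

3462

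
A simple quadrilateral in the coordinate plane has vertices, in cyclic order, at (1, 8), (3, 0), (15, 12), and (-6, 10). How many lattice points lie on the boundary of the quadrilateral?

16

Summing gcd(|Δx|,|Δy|) over the edges gives the boundary count: gcd(2,8) + gcd(12,12) + gcd(21,2) + gcd(7,2) = 2+12+1+1 = 16.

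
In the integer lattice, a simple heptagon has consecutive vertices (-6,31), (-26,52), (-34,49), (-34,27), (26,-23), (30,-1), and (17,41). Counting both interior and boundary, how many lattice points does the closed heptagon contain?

Using the shoelace formula, 2A = |((-6)·52 − (-26)·31) + ((-26)·49 − (-34)·52) + ((-34)·27 − (-34)·49) + ((-34)·(-23) − 26·27) + (26·(-1) − 30·(-23)) + (30·41 − 17·(-1)) + (17·31 − (-6)·41)| = 4500, so the area is 2250.
Summing gcd(|Δx|,|Δy|) over the edges gives the boundary count: gcd(20,21) + gcd(8,3) + gcd(0,22) + gcd(60,50) + gcd(4,22) + gcd(13,42) + gcd(23,10) = 1+1+22+10+2+1+1 = 38.
Pick's theorem gives I = A − B/2 + 1 = 2250 − 38/2 + 1 = 2232, so the closed region contains I + B = 2232 + 38 = 2270 lattice points.

2270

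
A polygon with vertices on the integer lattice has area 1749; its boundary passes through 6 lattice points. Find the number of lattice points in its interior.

1747

Pick's theorem A = I + B/2 − 1 rearranges to I = A − B/2 + 1 = 1749 − 6/2 + 1 = 1747.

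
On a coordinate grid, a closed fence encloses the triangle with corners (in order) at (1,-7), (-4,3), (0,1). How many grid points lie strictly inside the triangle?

Using the shoelace formula, 2A = |[1·3 − (-4)·(-7)] + [(-4)·1 − 0·3] + [0·(-7) − 1·1]| = 30, so the area is 15.
Along each edge there are gcd(|Δx|,|Δy|)+1 lattice points, so counting each shared vertex once the boundary has gcd(5,10) + gcd(4,2) + gcd(1,8) = 5+2+1 = 8.
By Pick's theorem A = I + B/2 − 1, so I = 15 − 8/2 + 1 = 12.

12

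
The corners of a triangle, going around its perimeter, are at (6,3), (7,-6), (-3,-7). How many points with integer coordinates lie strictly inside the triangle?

Using the shoelace formula, 2A = |(6·(-6) − 7·3) + (7·(-7) − (-3)·(-6)) + ((-3)·3 − 6·(-7))| = 91, so the area is 45.5.
Summing gcd(|Δx|,|Δy|) over the edges gives the boundary count: gcd(1,9) + gcd(10,1) + gcd(9,10) = 1+1+1 = 3.
By Pick's theorem A = I + B/2 − 1, so I = 45.5 − 3/2 + 1 = 45.

45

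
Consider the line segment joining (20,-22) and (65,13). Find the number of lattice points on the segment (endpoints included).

The number of lattice points on a segment between lattice points is gcd(|Δx|,|Δy|) + 1 = gcd(45,35) + 1 = 5 + 1 = 6.

6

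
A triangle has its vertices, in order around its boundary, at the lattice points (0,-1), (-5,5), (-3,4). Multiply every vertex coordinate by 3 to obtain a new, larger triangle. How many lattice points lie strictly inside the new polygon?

Using the shoelace formula, 2A = |[0·5 − (-5)·(-1)] + [(-5)·4 − (-3)·5] + [(-3)·(-1) − 0·4]| = 7, so the area is 7/2.
Summing gcd(|Δx|,|Δy|) over the edges gives the boundary count: gcd(5,6) + gcd(2,1) + gcd(3,5) = 1+1+1 = 3.
Scaling by 3 multiplies the area by 3² = 9 (so the new area is 31.5) and multiplies the boundary lattice-point count by 3, giving 9.
By Pick's theorem, the interior count of the dilated polygon is 31.5 − 9/2 + 1 = 28.

28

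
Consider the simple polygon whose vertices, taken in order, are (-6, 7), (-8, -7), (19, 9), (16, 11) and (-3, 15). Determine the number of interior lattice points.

The shoelace formula gives twice the area as |((-6)·(-7) − (-8)·7) + ((-8)·9 − 19·(-7)) + (19·11 − 16·9) + (16·15 − (-3)·11) + ((-3)·7 − (-6)·15)| = 566, so the area is 283.
The number of boundary lattice points is Σ gcd(|Δx|,|Δy|) = gcd(2,14) + gcd(27,16) + gcd(3,2) + gcd(19,4) + gcd(3,8) = 2+1+1+1+1 = 6.
Pick's theorem gives I = A − B/2 + 1 = 283 − 6/2 + 1 = 281.

281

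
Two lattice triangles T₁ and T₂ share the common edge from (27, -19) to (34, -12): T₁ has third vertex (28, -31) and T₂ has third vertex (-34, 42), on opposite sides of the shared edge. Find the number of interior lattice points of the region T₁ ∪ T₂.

The union is the simple quadrilateral with vertices (27, -19), (28, -31), (34, -12), (-34, 42) in order.
By the shoelace formula, twice the signed area is |(27·(-31) − 28·(-19)) + (28·(-12) − 34·(-31)) + (34·42 − (-34)·(-12)) + ((-34)·(-19) − 27·42)| = 945, so the area is 472.5.
Along each edge there are gcd(|Δx|,|Δy|)+1 lattice points, so counting each shared vertex once the boundary has gcd(1,12) + gcd(6,19) + gcd(68,54) + gcd(61,61) = 1+1+2+61 = 65.
By Pick's theorem I = A − B/2 + 1 = 472.5 − 65/2 + 1 = 441.

441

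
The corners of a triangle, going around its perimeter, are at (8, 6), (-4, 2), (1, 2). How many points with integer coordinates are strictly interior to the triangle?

By the shoelace formula, twice the signed area is |(8·2 − (-4)·6) + ((-4)·2 − 1·2) + (1·6 − 8·2)| = 20, so the area is 10.
Summing gcd(|Δx|,|Δy|) over the edges gives the boundary count: gcd(12,4) + gcd(5,0) + gcd(7,4) = 4+5+1 = 10.
Pick's theorem gives I = A − B/2 + 1 = 10 − 10/2 + 1 = 6.

6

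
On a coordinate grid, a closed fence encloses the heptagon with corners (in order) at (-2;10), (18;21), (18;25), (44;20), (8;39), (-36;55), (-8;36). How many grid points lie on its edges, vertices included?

14

Summing gcd(|Δx|,|Δy|) over the edges gives the boundary count: gcd(20,11) + gcd(0,4) + gcd(26,5) + gcd(36,19) + gcd(44,16) + gcd(28,19) + gcd(6,26) = 1+4+1+1+4+1+2 = 14.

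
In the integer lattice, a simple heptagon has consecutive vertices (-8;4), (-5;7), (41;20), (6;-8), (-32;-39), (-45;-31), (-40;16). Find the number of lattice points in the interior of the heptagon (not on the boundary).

2050

Using the shoelace formula, 2A = |((-8)·7 − (-5)·4) + ((-5)·20 − 41·7) + (41·(-8) − 6·20) + (6·(-39) − (-32)·(-8)) + ((-32)·(-31) − (-45)·(-39)) + ((-45)·16 − (-40)·(-31)) + ((-40)·4 − (-8)·16)| = 4116, so the area is 2058.
The number of boundary lattice points is Σ gcd(|Δx|,|Δy|) = gcd(3,3) + gcd(46,13) + gcd(35,28) + gcd(38,31) + gcd(13,8) + gcd(5,47) + gcd(32,12) = 3+1+7+1+1+1+4 = 18.
By Pick's theorem A = I + B/2 − 1, so I = 2058 − 18/2 + 1 = 2050.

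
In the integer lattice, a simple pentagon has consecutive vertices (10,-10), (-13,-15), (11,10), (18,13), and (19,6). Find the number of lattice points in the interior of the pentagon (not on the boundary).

334

Using the shoelace formula, 2A = |(10·(-15) − (-13)·(-10)) + ((-13)·10 − 11·(-15)) + (11·13 − 18·10) + (18·6 − 19·13) + (19·(-10) − 10·6)| = 671, so the area is 671/2.
The number of boundary lattice points is Σ gcd(|Δx|,|Δy|) = gcd(23,5) + gcd(24,25) + gcd(7,3) + gcd(1,7) + gcd(9,16) = 1+1+1+1+1 = 5.
Pick's theorem gives I = A − B/2 + 1 = 671/2 − 5/2 + 1 = 334.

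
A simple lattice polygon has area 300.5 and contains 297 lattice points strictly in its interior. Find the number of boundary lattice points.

Pick's theorem gives A = I + B/2 − 1, so B = 2(A − I + 1) = 2(300.5 − 297 + 1) = 9.

9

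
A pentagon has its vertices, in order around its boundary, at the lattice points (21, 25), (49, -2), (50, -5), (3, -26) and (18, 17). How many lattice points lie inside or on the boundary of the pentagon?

1046

Using the shoelace formula, 2A = |(21·(-2) − 49·25) + (49·(-5) − 50·(-2)) + (50·(-26) − 3·(-5)) + (3·17 − 18·(-26)) + (18·25 − 21·17)| = 2085, so the area is 2085/2.
Summing gcd(|Δx|,|Δy|) over the edges gives the boundary count: gcd(28,27) + gcd(1,3) + gcd(47,21) + gcd(15,43) + gcd(3,8) = 1+1+1+1+1 = 5.
Pick's theorem gives I = A − B/2 + 1 = 2085/2 − 5/2 + 1 = 1041, so the closed region contains I + B = 1041 + 5 = 1046 lattice points.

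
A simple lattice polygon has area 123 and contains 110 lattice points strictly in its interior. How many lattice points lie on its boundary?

Pick's theorem gives A = I + B/2 − 1, so B = 2(A − I + 1) = 2(123 − 110 + 1) = 28.

28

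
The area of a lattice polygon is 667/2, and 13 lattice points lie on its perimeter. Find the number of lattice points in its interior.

From Pick's theorem, I = A − B/2 + 1 = 667/2 − 13/2 + 1 = 328.

328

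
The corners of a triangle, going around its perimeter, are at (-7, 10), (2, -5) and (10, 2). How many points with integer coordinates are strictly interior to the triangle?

90

By the shoelace formula, twice the signed area is |[(-7)·(-5) − 2·10] + [2·2 − 10·(-5)] + [10·10 − (-7)·2]| = 183, so the area is 91.5.
The number of boundary lattice points is Σ gcd(|Δx|,|Δy|) = gcd(9,15) + gcd(8,7) + gcd(17,8) = 3+1+1 = 5.
By Pick's theorem A = I + B/2 − 1, so I = 91.5 − 5/2 + 1 = 90.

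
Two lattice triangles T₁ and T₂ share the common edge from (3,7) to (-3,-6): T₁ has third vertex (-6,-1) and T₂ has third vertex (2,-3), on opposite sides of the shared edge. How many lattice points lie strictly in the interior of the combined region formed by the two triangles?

The union is the simple quadrilateral with vertices (3,7), (-6,-1), (-3,-6), (2,-3) in order.
By the shoelace formula, twice the signed area is |[3·(-1) − (-6)·7] + [(-6)·(-6) − (-3)·(-1)] + [(-3)·(-3) − 2·(-6)] + [2·7 − 3·(-3)]| = 116, so the area is 58.
Summing gcd(|Δx|,|Δy|) over the edges gives the boundary count: gcd(9,8) + gcd(3,5) + gcd(5,3) + gcd(1,10) = 1+1+1+1 = 4.
By Pick's theorem I = A − B/2 + 1 = 58 − 4/2 + 1 = 57.

57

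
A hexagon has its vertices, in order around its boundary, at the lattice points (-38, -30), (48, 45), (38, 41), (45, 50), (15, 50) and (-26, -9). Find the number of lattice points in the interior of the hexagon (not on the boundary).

1555

Using the shoelace formula, 2A = |[(-38)·45 − 48·(-30)] + [48·41 − 38·45] + [38·50 − 45·41] + [45·50 − 15·50] + [15·(-9) − (-26)·50] + [(-26)·(-30) − (-38)·(-9)]| = 3146, so the area is 1573.
The number of boundary lattice points is Σ gcd(|Δx|,|Δy|) = gcd(86,75) + gcd(10,4) + gcd(7,9) + gcd(30,0) + gcd(41,59) + gcd(12,21) = 1+2+1+30+1+3 = 38.
Pick's theorem gives I = A − B/2 + 1 = 1573 − 38/2 + 1 = 1555.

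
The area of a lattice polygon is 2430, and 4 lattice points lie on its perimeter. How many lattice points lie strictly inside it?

2429

Pick's theorem A = I + B/2 − 1 rearranges to I = A − B/2 + 1 = 2430 − 4/2 + 1 = 2429.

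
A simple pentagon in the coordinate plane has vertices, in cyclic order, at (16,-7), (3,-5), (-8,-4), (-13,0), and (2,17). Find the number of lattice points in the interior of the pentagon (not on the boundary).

333

Using the shoelace formula, 2A = |[16·(-5) − 3·(-7)] + [3·(-4) − (-8)·(-5)] + [(-8)·0 − (-13)·(-4)] + [(-13)·17 − 2·0] + [2·(-7) − 16·17]| = 670, so the area is 335.
The number of boundary lattice points is Σ gcd(|Δx|,|Δy|) = gcd(13,2) + gcd(11,1) + gcd(5,4) + gcd(15,17) + gcd(14,24) = 1+1+1+1+2 = 6.
Pick's theorem gives I = A − B/2 + 1 = 335 − 6/2 + 1 = 333.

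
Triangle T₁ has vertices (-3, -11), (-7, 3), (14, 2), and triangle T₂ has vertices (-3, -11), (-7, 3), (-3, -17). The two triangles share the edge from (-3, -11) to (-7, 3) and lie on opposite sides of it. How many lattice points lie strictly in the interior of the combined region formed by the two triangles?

152

The union is the simple quadrilateral with vertices (-3, -11), (14, 2), (-7, 3), (-3, -17) in order.
The shoelace formula gives twice the area as |((-3)·2 − 14·(-11)) + (14·3 − (-7)·2) + ((-7)·(-17) − (-3)·3) + ((-3)·(-11) − (-3)·(-17))| = 314, so the area is 157.
The number of boundary lattice points is Σ gcd(|Δx|,|Δy|) = gcd(17,13) + gcd(21,1) + gcd(4,20) + gcd(0,6) = 1+1+4+6 = 12.
By Pick's theorem I = A − B/2 + 1 = 157 − 12/2 + 1 = 152.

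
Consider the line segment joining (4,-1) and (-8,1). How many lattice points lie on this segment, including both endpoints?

The number of lattice points on a segment between lattice points is gcd(|Δx|,|Δy|) + 1 = gcd(12,2) + 1 = 2 + 1 = 3.

3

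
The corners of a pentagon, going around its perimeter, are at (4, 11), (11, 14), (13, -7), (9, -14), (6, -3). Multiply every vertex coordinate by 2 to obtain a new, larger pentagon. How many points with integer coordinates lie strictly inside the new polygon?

By the shoelace formula, twice the signed area is |(4·14 − 11·11) + (11·(-7) − 13·14) + (13·(-14) − 9·(-7)) + (9·(-3) − 6·(-14)) + (6·11 − 4·(-3))| = 308, so the area is 154.
Along each edge there are gcd(|Δx|,|Δy|)+1 lattice points, so counting each shared vertex once the boundary has gcd(7,3) + gcd(2,21) + gcd(4,7) + gcd(3,11) + gcd(2,14) = 1+1+1+1+2 = 6.
Scaling by 2 multiplies the area by 2² = 4 (so the new area is 616) and multiplies the boundary lattice-point count by 2, giving 12.
By Pick's theorem, the interior count of the dilated polygon is 616 − 12/2 + 1 = 611.

611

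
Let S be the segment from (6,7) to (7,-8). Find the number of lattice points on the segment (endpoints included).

2

The number of lattice points on a segment between lattice points is gcd(|Δx|,|Δy|) + 1 = gcd(1,15) + 1 = 1 + 1 = 2.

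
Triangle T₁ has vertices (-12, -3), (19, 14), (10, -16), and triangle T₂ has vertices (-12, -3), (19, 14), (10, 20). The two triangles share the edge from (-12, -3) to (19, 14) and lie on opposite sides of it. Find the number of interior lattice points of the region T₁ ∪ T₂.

The union is the simple quadrilateral with vertices (-12, -3), (10, -16), (19, 14), (10, 20) in order.
The shoelace formula gives twice the area as |[(-12)·(-16) − 10·(-3)] + [10·14 − 19·(-16)] + [19·20 − 10·14] + [10·(-3) − (-12)·20]| = 1116, so the area is 558.
Along each edge there are gcd(|Δx|,|Δy|)+1 lattice points, so counting each shared vertex once the boundary has gcd(22,13) + gcd(9,30) + gcd(9,6) + gcd(22,23) = 1+3+3+1 = 8.
By Pick's theorem I = A − B/2 + 1 = 558 − 8/2 + 1 = 555.

555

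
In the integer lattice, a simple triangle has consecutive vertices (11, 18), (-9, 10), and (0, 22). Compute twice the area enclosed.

168

Using the shoelace formula, 2A = |[11·10 − (-9)·18] + [(-9)·22 − 0·10] + [0·18 − 11·22]| = 168, so the area is 84.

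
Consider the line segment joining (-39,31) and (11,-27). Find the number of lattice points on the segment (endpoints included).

3

The number of lattice points on a segment between lattice points is gcd(|Δx|,|Δy|) + 1 = gcd(50,58) + 1 = 2 + 1 = 3.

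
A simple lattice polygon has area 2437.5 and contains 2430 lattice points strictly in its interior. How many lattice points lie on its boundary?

17

Pick's theorem gives A = I + B/2 − 1, so B = 2(A − I + 1) = 2(2437.5 − 2430 + 1) = 17.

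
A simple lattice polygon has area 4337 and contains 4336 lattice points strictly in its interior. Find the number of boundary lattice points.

4

Pick's theorem gives A = I + B/2 − 1, so B = 2(A − I + 1) = 2(4337 − 4336 + 1) = 4.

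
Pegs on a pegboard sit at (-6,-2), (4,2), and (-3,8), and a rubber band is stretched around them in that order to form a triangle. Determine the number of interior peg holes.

The shoelace formula gives twice the area as |((-6)·2 − 4·(-2)) + (4·8 − (-3)·2) + ((-3)·(-2) − (-6)·8)| = 88, so the area is 44.
Summing gcd(|Δx|,|Δy|) over the edges gives the boundary count: gcd(10,4) + gcd(7,6) + gcd(3,10) = 2+1+1 = 4.
Pick's theorem gives I = A − B/2 + 1 = 44 − 4/2 + 1 = 43.

43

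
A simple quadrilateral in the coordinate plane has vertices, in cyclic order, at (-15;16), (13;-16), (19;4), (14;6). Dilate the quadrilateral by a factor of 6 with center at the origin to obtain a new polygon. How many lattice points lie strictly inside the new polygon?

Using the shoelace formula, 2A = |((-15)·(-16) − 13·16) + (13·4 − 19·(-16)) + (19·6 − 14·4) + (14·16 − (-15)·6)| = 760, so the area is 380.
The number of boundary lattice points is Σ gcd(|Δx|,|Δy|) = gcd(28,32) + gcd(6,20) + gcd(5,2) + gcd(29,10) = 4+2+1+1 = 8.
Scaling by 6 multiplies the area by 6² = 36 (so the new area is 13680) and multiplies the boundary lattice-point count by 6, giving 48.
By Pick's theorem, the interior count of the dilated polygon is 13680 − 48/2 + 1 = 13657.

13657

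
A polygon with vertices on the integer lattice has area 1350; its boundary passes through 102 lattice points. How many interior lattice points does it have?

Pick's theorem A = I + B/2 − 1 rearranges to I = A − B/2 + 1 = 1350 − 102/2 + 1 = 1300.

1300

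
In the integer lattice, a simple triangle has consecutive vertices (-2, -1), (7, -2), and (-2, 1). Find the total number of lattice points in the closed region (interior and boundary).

By the shoelace formula, twice the signed area is |[(-2)·(-2) − 7·(-1)] + [7·1 − (-2)·(-2)] + [(-2)·(-1) − (-2)·1]| = 18, so the area is 9.
The number of boundary lattice points is Σ gcd(|Δx|,|Δy|) = gcd(9,1) + gcd(9,3) + gcd(0,2) = 1+3+2 = 6.
Pick's theorem gives I = A − B/2 + 1 = 9 − 6/2 + 1 = 7, so the closed region contains I + B = 7 + 6 = 13 lattice points.

13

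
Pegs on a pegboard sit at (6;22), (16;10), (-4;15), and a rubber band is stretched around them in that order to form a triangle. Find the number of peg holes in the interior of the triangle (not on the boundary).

92

Using the shoelace formula, 2A = |(6·10 − 16·22) + (16·15 − (-4)·10) + ((-4)·22 − 6·15)| = 190, so the area is 95.
Summing gcd(|Δx|,|Δy|) over the edges gives the boundary count: gcd(10,12) + gcd(20,5) + gcd(10,7) = 2+5+1 = 8.
By Pick's theorem A = I + B/2 − 1, so I = 95 − 8/2 + 1 = 92.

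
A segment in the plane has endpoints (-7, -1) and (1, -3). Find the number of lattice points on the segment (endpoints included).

The number of lattice points on a segment between lattice points is gcd(|Δx|,|Δy|) + 1 = gcd(8,2) + 1 = 2 + 1 = 3.

3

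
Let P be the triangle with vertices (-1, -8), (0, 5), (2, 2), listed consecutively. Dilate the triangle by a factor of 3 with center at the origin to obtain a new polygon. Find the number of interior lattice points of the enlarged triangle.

By the shoelace formula, twice the signed area is |[(-1)·5 − 0·(-8)] + [0·2 − 2·5] + [2·(-8) − (-1)·2]| = 29, so the area is 29/2.
The number of boundary lattice points is Σ gcd(|Δx|,|Δy|) = gcd(1,13) + gcd(2,3) + gcd(3,10) = 1+1+1 = 3.
Scaling by 3 multiplies the area by 3² = 9 (so the new area is 261/2) and multiplies the boundary lattice-point count by 3, giving 9.
By Pick's theorem, the interior count of the dilated polygon is 261/2 − 9/2 + 1 = 127.

127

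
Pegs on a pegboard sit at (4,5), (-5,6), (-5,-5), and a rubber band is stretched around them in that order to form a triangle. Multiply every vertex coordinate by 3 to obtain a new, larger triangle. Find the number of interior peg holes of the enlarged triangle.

Using the shoelace formula, 2A = |[4·6 − (-5)·5] + [(-5)·(-5) − (-5)·6] + [(-5)·5 − 4·(-5)]| = 99, so the area is 49.5.
The number of boundary lattice points is Σ gcd(|Δx|,|Δy|) = gcd(9,1) + gcd(0,11) + gcd(9,10) = 1+11+1 = 13.
Scaling by 3 multiplies the area by 3² = 9 (so the new area is 445.5) and multiplies the boundary lattice-point count by 3, giving 39.
By Pick's theorem, the interior count of the dilated polygon is 445.5 − 39/2 + 1 = 427.

427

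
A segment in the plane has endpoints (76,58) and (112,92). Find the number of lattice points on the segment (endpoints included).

The number of lattice points on a segment between lattice points is gcd(|Δx|,|Δy|) + 1 = gcd(36,34) + 1 = 2 + 1 = 3.

3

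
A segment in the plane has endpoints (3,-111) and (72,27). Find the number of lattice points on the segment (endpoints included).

70

The number of lattice points on a segment between lattice points is gcd(|Δx|,|Δy|) + 1 = gcd(69,138) + 1 = 69 + 1 = 70.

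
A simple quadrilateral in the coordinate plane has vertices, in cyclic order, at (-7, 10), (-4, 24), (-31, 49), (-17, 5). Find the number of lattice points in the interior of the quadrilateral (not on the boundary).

The shoelace formula gives twice the area as |((-7)·24 − (-4)·10) + ((-4)·49 − (-31)·24) + ((-31)·5 − (-17)·49) + ((-17)·10 − (-7)·5)| = 963, so the area is 481.5.
Along each edge there are gcd(|Δx|,|Δy|)+1 lattice points, so counting each shared vertex once the boundary has gcd(3,14) + gcd(27,25) + gcd(14,44) + gcd(10,5) = 1+1+2+5 = 9.
By Pick's theorem A = I + B/2 − 1, so I = 481.5 − 9/2 + 1 = 478.

478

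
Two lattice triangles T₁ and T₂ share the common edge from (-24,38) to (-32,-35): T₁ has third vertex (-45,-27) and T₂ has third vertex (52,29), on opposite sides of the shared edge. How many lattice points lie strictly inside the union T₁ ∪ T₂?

The union is the simple quadrilateral with vertices (-24,38), (-45,-27), (-32,-35), (52,29) in order.
By the shoelace formula, twice the signed area is |[(-24)·(-27) − (-45)·38] + [(-45)·(-35) − (-32)·(-27)] + [(-32)·29 − 52·(-35)] + [52·38 − (-24)·29]| = 6633, so the area is 3316.5.
The number of boundary lattice points is Σ gcd(|Δx|,|Δy|) = gcd(21,65) + gcd(13,8) + gcd(84,64) + gcd(76,9) = 1+1+4+1 = 7.
By Pick's theorem I = A − B/2 + 1 = 3316.5 − 7/2 + 1 = 3314.

3314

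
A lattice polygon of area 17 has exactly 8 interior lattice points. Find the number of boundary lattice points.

Pick's theorem gives A = I + B/2 − 1, so B = 2(A − I + 1) = 2(17 − 8 + 1) = 20.

20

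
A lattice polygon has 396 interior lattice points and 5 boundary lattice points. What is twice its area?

795

By Pick's theorem, A = I + B/2 − 1 = 396 + 5/2 − 1 = 795/2.
Hence 2A = 795.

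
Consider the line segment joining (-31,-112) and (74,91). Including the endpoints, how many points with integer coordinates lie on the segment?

8

The number of lattice points on a segment between lattice points is gcd(|Δx|,|Δy|) + 1 = gcd(105,203) + 1 = 7 + 1 = 8.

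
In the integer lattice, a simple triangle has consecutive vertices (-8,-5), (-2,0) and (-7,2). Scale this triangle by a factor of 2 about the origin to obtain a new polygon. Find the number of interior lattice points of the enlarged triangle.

72

The shoelace formula gives twice the area as |[(-8)·0 − (-2)·(-5)] + [(-2)·2 − (-7)·0] + [(-7)·(-5) − (-8)·2]| = 37, so the area is 18.5.
Along each edge there are gcd(|Δx|,|Δy|)+1 lattice points, so counting each shared vertex once the boundary has gcd(6,5) + gcd(5,2) + gcd(1,7) = 1+1+1 = 3.
Scaling by 2 multiplies the area by 2² = 4 (so the new area is 74) and multiplies the boundary lattice-point count by 2, giving 6.
By Pick's theorem, the interior count of the dilated polygon is 74 − 6/2 + 1 = 72.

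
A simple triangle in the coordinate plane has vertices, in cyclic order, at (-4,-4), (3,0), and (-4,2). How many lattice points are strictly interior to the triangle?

18

The shoelace formula gives twice the area as |[(-4)·0 − 3·(-4)] + [3·2 − (-4)·0] + [(-4)·(-4) − (-4)·2]| = 42, so the area is 21.
Summing gcd(|Δx|,|Δy|) over the edges gives the boundary count: gcd(7,4) + gcd(7,2) + gcd(0,6) = 1+1+6 = 8.
Pick's theorem gives I = A − B/2 + 1 = 21 − 8/2 + 1 = 18.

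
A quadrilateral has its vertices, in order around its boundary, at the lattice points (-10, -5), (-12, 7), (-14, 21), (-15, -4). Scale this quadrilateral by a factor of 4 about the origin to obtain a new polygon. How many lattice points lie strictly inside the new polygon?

965

Using the shoelace formula, 2A = |((-10)·7 − (-12)·(-5)) + ((-12)·21 − (-14)·7) + ((-14)·(-4) − (-15)·21) + ((-15)·(-5) − (-10)·(-4))| = 122, so the area is 61.
Summing gcd(|Δx|,|Δy|) over the edges gives the boundary count: gcd(2,12) + gcd(2,14) + gcd(1,25) + gcd(5,1) = 2+2+1+1 = 6.
Scaling by 4 multiplies the area by 4² = 16 (so the new area is 976) and multiplies the boundary lattice-point count by 4, giving 24.
By Pick's theorem, the interior count of the dilated polygon is 976 − 24/2 + 1 = 965.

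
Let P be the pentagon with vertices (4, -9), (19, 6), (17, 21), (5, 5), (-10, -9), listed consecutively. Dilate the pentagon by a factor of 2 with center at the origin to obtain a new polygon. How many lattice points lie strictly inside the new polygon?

1172

Using the shoelace formula, 2A = |(4·6 − 19·(-9)) + (19·21 − 17·6) + (17·5 − 5·21) + (5·(-9) − (-10)·5) + ((-10)·(-9) − 4·(-9))| = 603, so the area is 301.5.
Summing gcd(|Δx|,|Δy|) over the edges gives the boundary count: gcd(15,15) + gcd(2,15) + gcd(12,16) + gcd(15,14) + gcd(14,0) = 15+1+4+1+14 = 35.
Scaling by 2 multiplies the area by 2² = 4 (so the new area is 1206) and multiplies the boundary lattice-point count by 2, giving 70.
By Pick's theorem, the interior count of the dilated polygon is 1206 − 70/2 + 1 = 1172.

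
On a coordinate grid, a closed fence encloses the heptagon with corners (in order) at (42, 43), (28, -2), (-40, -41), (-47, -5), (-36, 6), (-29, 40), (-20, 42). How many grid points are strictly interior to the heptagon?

4499

Using the shoelace formula, 2A = |[42·(-2) − 28·43] + [28·(-41) − (-40)·(-2)] + [(-40)·(-5) − (-47)·(-41)] + [(-47)·6 − (-36)·(-5)] + [(-36)·40 − (-29)·6] + [(-29)·42 − (-20)·40] + [(-20)·43 − 42·42]| = 9013, so the area is 9013/2.
Summing gcd(|Δx|,|Δy|) over the edges gives the boundary count: gcd(14,45) + gcd(68,39) + gcd(7,36) + gcd(11,11) + gcd(7,34) + gcd(9,2) + gcd(62,1) = 1+1+1+11+1+1+1 = 17.
By Pick's theorem A = I + B/2 − 1, so I = 9013/2 − 17/2 + 1 = 4499.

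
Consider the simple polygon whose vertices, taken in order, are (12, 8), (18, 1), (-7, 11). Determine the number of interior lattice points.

The shoelace formula gives twice the area as |(12·1 − 18·8) + (18·11 − (-7)·1) + ((-7)·8 − 12·11)| = 115, so the area is 57.5.
The number of boundary lattice points is Σ gcd(|Δx|,|Δy|) = gcd(6,7) + gcd(25,10) + gcd(19,3) = 1+5+1 = 7.
Pick's theorem gives I = A − B/2 + 1 = 57.5 − 7/2 + 1 = 55.

55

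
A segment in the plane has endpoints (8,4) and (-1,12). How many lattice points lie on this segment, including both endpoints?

2

The number of lattice points on a segment between lattice points is gcd(|Δx|,|Δy|) + 1 = gcd(9,8) + 1 = 1 + 1 = 2.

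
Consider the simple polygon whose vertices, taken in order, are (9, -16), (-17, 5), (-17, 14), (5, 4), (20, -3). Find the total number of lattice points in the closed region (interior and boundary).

461

Using the shoelace formula, 2A = |(9·5 − (-17)·(-16)) + ((-17)·14 − (-17)·5) + ((-17)·4 − 5·14) + (5·(-3) − 20·4) + (20·(-16) − 9·(-3))| = 906, so the area is 453.
Summing gcd(|Δx|,|Δy|) over the edges gives the boundary count: gcd(26,21) + gcd(0,9) + gcd(22,10) + gcd(15,7) + gcd(11,13) = 1+9+2+1+1 = 14.
Pick's theorem gives I = A − B/2 + 1 = 453 − 14/2 + 1 = 447, so the closed region contains I + B = 447 + 14 = 461 lattice points.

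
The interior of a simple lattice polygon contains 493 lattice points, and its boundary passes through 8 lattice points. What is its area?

496

Pick's theorem states A = I + B/2 − 1, so A = 493 + 8/2 − 1 = 496.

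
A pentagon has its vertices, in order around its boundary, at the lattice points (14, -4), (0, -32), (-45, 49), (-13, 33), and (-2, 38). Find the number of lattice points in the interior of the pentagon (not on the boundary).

1824

By the shoelace formula, twice the signed area is |[14·(-32) − 0·(-4)] + [0·49 − (-45)·(-32)] + [(-45)·33 − (-13)·49] + [(-13)·38 − (-2)·33] + [(-2)·(-4) − 14·38]| = 3688, so the area is 1844.
Along each edge there are gcd(|Δx|,|Δy|)+1 lattice points, so counting each shared vertex once the boundary has gcd(14,28) + gcd(45,81) + gcd(32,16) + gcd(11,5) + gcd(16,42) = 14+9+16+1+2 = 42.
By Pick's theorem A = I + B/2 − 1, so I = 1844 − 42/2 + 1 = 1824.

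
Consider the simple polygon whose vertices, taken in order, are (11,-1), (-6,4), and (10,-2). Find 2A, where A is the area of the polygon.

The shoelace formula gives twice the area as |(11·4 − (-6)·(-1)) + ((-6)·(-2) − 10·4) + (10·(-1) − 11·(-2))| = 22, so the area is 11.

22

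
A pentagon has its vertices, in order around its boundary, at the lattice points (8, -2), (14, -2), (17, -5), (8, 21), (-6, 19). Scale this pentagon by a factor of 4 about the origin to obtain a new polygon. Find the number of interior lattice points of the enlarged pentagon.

4051

The shoelace formula gives twice the area as |(8·(-2) − 14·(-2)) + (14·(-5) − 17·(-2)) + (17·21 − 8·(-5)) + (8·19 − (-6)·21) + ((-6)·(-2) − 8·19)| = 511, so the area is 255.5.
Summing gcd(|Δx|,|Δy|) over the edges gives the boundary count: gcd(6,0) + gcd(3,3) + gcd(9,26) + gcd(14,2) + gcd(14,21) = 6+3+1+2+7 = 19.
Scaling by 4 multiplies the area by 4² = 16 (so the new area is 4088) and multiplies the boundary lattice-point count by 4, giving 76.
By Pick's theorem, the interior count of the dilated polygon is 4088 − 76/2 + 1 = 4051.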